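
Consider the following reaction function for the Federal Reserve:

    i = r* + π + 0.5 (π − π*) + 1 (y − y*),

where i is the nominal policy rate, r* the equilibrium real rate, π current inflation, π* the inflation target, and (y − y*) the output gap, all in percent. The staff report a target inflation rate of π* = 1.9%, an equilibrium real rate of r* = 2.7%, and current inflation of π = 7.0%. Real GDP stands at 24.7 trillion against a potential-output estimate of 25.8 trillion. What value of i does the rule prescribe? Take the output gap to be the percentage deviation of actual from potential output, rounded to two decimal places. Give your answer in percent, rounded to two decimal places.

Output gap = 100 × (24.7 − 25.8) / 25.8 = -4.26%.
i = 2.70 + 7.00 + 0.5 × (7.00 − 1.90) + 1 × (-4.26)
   = 2.70 + 7 + 2.55 − 4.26 = 7.99

7.99%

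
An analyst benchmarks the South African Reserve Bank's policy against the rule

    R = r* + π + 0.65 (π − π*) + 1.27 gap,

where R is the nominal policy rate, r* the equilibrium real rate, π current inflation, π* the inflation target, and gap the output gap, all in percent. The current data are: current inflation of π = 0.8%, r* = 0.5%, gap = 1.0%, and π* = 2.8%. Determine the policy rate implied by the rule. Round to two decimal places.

R = 0.5 + 0.8 + 0.65 × (0.8 − 2.8) + 1.27 × 1.0
   = 0.5 + 0.8 − 1.3 + 1.27 = 1.27

1.27%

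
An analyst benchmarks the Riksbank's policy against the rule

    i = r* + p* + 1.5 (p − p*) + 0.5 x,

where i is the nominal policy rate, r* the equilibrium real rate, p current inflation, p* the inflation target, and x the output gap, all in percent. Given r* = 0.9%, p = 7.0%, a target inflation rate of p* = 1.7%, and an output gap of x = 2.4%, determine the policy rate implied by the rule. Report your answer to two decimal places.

i = 0.9 + 1.7 + 1.5 × (7.0 − 1.7) + 0.5 × 2.4
   = 0.9 + 1.7 + 7.95 + 1.2 = 11.75

11.75%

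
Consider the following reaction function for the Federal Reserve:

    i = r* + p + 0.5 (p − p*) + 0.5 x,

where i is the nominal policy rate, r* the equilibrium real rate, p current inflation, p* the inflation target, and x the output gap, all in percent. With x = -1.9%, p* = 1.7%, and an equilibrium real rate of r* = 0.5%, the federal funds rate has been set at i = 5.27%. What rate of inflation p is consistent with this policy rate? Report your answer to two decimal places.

Collecting p: i = r* + (1 + 0.5) p − 0.5 p* + 0.5 x
1.5 p = 5.27 − 0.5 + 0.5 × 1.7 − 0.5 × (-1.9) = 6.57
p = 6.57 / 1.5 = 4.38

4.38%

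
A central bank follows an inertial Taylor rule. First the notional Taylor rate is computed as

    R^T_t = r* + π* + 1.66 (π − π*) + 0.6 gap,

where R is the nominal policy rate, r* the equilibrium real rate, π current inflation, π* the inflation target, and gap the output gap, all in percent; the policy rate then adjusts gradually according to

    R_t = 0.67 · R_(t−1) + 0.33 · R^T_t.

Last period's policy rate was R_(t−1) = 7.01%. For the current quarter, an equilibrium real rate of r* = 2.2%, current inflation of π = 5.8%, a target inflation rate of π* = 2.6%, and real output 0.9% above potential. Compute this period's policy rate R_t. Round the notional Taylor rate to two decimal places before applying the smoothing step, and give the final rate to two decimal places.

Output 0.9% above potential → gap = 0.9.
R^T_t = 2.2 + 2.6 + 1.66 × (5.8 − 2.6) + 0.6 × 0.9
   = 2.2 + 2.6 + 5.312 + 0.54 = 10.65
R_t = 0.67 × 7.01 + 0.33 × 10.65 = 4.6967 + 3.5145 = 8.21

8.21%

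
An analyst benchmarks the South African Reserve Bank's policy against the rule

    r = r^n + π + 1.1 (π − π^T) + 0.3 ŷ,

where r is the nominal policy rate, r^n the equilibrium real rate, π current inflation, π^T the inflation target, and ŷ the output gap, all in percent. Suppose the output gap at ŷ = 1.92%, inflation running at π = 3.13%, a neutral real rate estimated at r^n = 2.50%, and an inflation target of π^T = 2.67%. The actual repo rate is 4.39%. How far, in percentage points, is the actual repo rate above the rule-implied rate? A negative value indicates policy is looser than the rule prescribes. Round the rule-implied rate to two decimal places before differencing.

r = 2.50 + 3.13 + 1.1 × (3.13 − 2.67) + 0.3 × 1.92
   = 2.50 + 3.13 + 0.506 + 0.576 = 6.71
Deviation = 4.39 − 6.71 = -2.32 pp.

-2.32 pp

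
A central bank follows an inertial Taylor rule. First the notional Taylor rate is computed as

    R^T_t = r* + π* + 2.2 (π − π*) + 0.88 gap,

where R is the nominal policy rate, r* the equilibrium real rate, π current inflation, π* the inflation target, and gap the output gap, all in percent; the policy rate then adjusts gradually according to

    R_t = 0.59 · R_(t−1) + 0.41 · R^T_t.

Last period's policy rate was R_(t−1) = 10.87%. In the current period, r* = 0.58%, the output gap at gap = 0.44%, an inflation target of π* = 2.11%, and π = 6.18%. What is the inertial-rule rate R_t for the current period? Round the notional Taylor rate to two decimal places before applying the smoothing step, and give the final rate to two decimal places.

11.35%

R^T_t = 0.58 + 2.11 + 2.2 × (6.18 − 2.11) + 0.88 × 0.44
   = 0.58 + 2.11 + 8.954 + 0.3872 = 12.03
R_t = 0.59 × 10.87 + 0.41 × 12.03 = 6.4133 + 4.9323 = 11.35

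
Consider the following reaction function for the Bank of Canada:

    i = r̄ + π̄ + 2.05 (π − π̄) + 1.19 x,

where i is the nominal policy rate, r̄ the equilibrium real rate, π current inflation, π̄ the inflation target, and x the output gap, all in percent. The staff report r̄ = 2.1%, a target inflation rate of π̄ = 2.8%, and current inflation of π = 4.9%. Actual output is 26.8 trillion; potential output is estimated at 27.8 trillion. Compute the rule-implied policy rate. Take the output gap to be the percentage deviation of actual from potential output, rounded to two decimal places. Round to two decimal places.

Output gap = 100 × (26.8 − 27.8) / 27.8 = -3.60%.
i = 2.10 + 2.80 + 2.05 × (4.90 − 2.80) + 1.19 × (-3.60)
   = 2.10 + 2.8 + 4.305 − 4.284 = 4.92

4.92%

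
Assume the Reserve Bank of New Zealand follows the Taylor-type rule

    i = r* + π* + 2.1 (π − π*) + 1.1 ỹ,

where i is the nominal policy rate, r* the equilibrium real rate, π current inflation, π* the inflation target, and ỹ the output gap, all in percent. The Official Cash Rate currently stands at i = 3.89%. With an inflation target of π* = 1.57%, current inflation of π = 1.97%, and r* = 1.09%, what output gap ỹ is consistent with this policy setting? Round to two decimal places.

0.35%

1.1 ỹ = 3.89 − 1.09 − 1.57 − 2.1 × (1.97 − 1.57) = 0.39
ỹ = 0.39 / 1.1 = 0.35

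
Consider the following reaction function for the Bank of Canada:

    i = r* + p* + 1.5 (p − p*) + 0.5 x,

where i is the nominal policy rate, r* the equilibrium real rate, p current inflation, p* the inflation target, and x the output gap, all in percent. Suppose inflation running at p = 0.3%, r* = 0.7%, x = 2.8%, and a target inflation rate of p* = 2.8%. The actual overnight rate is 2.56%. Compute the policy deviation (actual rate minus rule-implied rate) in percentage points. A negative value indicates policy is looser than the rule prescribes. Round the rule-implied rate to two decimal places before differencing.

i = 0.7 + 2.8 + 1.5 × (0.3 − 2.8) + 0.5 × 2.8
   = 0.7 + 2.8 − 3.75 + 1.4 = 1.15
Deviation = 2.56 − 1.15 = 1.41 pp.

1.41 pp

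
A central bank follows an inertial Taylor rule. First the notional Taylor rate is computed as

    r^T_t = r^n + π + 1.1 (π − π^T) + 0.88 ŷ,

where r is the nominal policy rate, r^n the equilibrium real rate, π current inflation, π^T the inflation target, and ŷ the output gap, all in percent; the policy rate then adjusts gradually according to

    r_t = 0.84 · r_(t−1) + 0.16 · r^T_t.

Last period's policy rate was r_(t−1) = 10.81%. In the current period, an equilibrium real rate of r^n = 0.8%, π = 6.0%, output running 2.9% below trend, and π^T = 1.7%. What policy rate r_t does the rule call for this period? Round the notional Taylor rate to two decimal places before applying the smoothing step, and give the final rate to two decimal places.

Output 2.9% below potential → ŷ = -2.9.
r^T_t = 0.8 + 6.0 + 1.1 × (6.0 − 1.7) + 0.88 × (-2.9)
   = 0.8 + 6 + 4.73 − 2.552 = 8.98
r_t = 0.84 × 10.81 + 0.16 × 8.98 = 9.0804 + 1.4368 = 10.52

10.52%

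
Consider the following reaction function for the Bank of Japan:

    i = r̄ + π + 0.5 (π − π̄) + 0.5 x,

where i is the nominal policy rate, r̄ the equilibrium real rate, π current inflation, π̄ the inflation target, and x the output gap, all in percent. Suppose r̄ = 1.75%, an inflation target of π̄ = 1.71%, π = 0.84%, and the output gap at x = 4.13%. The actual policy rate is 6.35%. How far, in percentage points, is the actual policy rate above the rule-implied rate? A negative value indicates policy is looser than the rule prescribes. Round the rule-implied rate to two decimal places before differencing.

2.13 pp

i = 1.75 + 0.84 + 0.5 × (0.84 − 1.71) + 0.5 × 4.13
   = 1.75 + 0.84 − 0.435 + 2.065 = 4.22
Deviation = 6.35 − 4.22 = 2.13 pp.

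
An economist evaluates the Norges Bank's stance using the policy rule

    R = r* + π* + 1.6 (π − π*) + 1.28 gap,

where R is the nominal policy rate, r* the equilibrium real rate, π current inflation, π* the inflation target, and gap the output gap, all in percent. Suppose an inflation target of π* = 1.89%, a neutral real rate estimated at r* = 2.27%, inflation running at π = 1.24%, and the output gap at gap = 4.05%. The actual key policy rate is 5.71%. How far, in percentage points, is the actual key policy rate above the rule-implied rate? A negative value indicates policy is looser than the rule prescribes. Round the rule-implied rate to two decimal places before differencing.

-2.59 pp

R = 2.27 + 1.89 + 1.6 × (1.24 − 1.89) + 1.28 × 4.05
   = 2.27 + 1.89 − 1.04 + 5.184 = 8.30
Deviation = 5.71 − 8.30 = -2.59 pp.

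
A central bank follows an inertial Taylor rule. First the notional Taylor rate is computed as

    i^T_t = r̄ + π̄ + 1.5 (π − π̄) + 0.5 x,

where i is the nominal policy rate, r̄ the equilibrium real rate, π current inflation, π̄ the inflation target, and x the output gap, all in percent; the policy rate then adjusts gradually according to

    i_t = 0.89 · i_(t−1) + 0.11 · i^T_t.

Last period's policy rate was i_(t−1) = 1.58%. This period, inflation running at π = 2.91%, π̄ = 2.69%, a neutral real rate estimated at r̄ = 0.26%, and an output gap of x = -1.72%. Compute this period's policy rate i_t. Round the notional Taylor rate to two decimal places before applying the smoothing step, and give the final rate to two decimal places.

1.67%

i^T_t = 0.26 + 2.69 + 1.5 × (2.91 − 2.69) + 0.5 × (-1.72)
   = 0.26 + 2.69 + 0.33 − 0.86 = 2.42
i_t = 0.89 × 1.58 + 0.11 × 2.42 = 1.4062 + 0.2662 = 1.67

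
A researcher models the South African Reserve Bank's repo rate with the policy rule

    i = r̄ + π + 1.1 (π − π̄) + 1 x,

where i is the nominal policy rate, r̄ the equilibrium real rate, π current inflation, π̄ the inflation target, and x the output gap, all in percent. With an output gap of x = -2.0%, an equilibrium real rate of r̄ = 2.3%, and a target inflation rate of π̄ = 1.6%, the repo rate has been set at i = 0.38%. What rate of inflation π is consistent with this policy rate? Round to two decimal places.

Collecting π: i = r̄ + (1 + 1.1) π − 1.1 π̄ + 1 x
2.1 π = 0.38 − 2.3 + 1.1 × 1.6 − 1 × (-2.0) = 1.84
π = 1.84 / 2.1 = 0.88

0.88%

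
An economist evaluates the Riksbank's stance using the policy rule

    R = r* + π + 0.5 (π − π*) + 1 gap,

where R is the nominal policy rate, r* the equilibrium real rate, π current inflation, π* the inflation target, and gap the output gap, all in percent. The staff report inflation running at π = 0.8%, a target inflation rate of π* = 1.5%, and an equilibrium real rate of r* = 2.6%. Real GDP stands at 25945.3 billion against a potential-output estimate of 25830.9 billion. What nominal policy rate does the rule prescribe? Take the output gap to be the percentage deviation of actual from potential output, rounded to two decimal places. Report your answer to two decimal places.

3.49%

Output gap = 100 × (25945.3 − 25830.9) / 25830.9 = 0.44%.
R = 2.60 + 0.80 + 0.5 × (0.80 − 1.50) + 1 × 0.44
   = 2.60 + 0.8 − 0.35 + 0.44 = 3.49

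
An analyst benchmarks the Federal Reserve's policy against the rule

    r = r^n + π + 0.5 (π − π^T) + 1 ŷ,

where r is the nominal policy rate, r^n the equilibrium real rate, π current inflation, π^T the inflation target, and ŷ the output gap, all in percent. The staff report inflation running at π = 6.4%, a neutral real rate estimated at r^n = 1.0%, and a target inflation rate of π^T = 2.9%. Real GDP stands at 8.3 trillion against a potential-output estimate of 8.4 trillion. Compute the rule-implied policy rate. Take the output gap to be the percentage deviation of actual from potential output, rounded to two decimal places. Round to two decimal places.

7.96%

Output gap = 100 × (8.3 − 8.4) / 8.4 = -1.19%.
r = 1.00 + 6.40 + 0.5 × (6.40 − 2.90) + 1 × (-1.19)
   = 1.00 + 6.4 + 1.75 − 1.19 = 7.96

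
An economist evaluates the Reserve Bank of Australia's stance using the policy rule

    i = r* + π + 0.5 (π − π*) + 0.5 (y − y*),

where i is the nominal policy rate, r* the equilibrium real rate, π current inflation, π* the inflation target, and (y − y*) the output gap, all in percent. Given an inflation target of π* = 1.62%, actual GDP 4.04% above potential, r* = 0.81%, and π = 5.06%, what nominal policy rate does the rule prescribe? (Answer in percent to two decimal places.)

Output 4.04% above potential → (y − y*) = 4.04.
i = 0.81 + 5.06 + 0.5 × (5.06 − 1.62) + 0.5 × 4.04
   = 0.81 + 5.06 + 1.72 + 2.02 = 9.61

9.61%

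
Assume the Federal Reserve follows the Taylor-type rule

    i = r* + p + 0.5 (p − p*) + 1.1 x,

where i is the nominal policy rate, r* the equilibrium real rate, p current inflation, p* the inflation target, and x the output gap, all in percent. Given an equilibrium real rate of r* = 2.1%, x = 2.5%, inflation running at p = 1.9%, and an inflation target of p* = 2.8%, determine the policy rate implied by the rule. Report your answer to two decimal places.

6.30%

i = 2.1 + 1.9 + 0.5 × (1.9 − 2.8) + 1.1 × 2.5
   = 2.1 + 1.9 − 0.45 + 2.75 = 6.30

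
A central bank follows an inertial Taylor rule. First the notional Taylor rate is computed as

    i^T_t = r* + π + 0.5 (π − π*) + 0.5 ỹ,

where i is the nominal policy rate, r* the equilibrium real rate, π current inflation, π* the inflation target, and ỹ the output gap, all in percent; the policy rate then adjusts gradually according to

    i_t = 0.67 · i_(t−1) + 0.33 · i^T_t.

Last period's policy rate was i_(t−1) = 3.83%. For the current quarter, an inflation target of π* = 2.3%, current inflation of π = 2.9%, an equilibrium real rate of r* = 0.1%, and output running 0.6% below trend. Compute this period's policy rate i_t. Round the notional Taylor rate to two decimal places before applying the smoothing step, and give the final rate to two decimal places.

Output 0.6% below potential → ỹ = -0.6.
i^T_t = 0.1 + 2.9 + 0.5 × (2.9 − 2.3) + 0.5 × (-0.6)
   = 0.1 + 2.9 + 0.3 − 0.3 = 3.00
i_t = 0.67 × 3.83 + 0.33 × 3.00 = 2.5661 + 0.99 = 3.56

3.56%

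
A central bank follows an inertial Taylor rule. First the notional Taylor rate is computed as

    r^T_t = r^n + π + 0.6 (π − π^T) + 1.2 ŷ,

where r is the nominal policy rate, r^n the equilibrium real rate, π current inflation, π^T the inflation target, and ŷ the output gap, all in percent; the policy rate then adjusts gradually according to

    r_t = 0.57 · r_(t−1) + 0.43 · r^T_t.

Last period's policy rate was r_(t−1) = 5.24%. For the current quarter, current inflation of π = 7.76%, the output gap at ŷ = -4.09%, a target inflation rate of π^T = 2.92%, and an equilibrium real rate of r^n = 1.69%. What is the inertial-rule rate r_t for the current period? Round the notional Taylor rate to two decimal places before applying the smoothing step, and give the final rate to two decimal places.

6.19%

r^T_t = 1.69 + 7.76 + 0.6 × (7.76 − 2.92) + 1.2 × (-4.09)
   = 1.69 + 7.76 + 2.904 − 4.908 = 7.45
r_t = 0.57 × 5.24 + 0.43 × 7.45 = 2.9868 + 3.2035 = 6.19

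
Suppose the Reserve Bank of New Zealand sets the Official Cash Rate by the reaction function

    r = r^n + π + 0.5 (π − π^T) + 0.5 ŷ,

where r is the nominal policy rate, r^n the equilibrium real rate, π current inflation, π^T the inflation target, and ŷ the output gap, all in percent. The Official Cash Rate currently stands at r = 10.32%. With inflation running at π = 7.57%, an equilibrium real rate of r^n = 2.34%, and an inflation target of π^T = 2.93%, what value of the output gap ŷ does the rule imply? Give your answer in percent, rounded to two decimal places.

-3.82%

0.5 ŷ = 10.32 − 2.34 − 7.57 − 0.5 × (7.57 − 2.93) = -1.91
ŷ = -1.91 / 0.5 = -3.82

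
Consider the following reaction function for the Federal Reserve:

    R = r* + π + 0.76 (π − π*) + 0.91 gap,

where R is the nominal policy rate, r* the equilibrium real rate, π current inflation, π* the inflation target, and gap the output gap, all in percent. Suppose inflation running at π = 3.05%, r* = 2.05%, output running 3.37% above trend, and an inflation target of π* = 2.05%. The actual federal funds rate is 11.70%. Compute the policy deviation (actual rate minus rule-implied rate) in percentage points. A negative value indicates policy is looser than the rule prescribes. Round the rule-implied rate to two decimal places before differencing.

Output 3.37% above potential → gap = 3.37.
R = 2.05 + 3.05 + 0.76 × (3.05 − 2.05) + 0.91 × 3.37
   = 2.05 + 3.05 + 0.76 + 3.0667 = 8.93
Deviation = 11.70 − 8.93 = 2.77 pp.

2.77 pp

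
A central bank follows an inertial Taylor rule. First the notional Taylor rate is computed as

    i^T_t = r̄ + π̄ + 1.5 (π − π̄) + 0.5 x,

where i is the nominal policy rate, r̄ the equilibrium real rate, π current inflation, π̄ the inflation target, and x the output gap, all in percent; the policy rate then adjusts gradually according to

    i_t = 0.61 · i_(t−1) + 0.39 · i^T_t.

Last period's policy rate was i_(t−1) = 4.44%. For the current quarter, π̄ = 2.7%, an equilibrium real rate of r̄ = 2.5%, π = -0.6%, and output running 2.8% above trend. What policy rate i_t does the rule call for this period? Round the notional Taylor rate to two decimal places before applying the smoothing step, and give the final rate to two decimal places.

Output 2.8% above potential → x = 2.8.
i^T_t = 2.5 + 2.7 + 1.5 × (-0.6 − 2.7) + 0.5 × 2.8
   = 2.5 + 2.7 − 4.95 + 1.4 = 1.65
i_t = 0.61 × 4.44 + 0.39 × 1.65 = 2.7084 + 0.6435 = 3.35

3.35%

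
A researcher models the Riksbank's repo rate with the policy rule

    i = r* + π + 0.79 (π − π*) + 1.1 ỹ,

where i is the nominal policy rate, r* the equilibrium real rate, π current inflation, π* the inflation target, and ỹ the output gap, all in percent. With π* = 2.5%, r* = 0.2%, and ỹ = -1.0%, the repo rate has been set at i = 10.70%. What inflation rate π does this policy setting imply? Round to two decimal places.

Collecting π: i = r* + (1 + 0.79) π − 0.79 π* + 1.1 ỹ
1.79 π = 10.70 − 0.2 + 0.79 × 2.5 − 1.1 × (-1.0) = 13.575
π = 13.575 / 1.79 = 7.58

7.58%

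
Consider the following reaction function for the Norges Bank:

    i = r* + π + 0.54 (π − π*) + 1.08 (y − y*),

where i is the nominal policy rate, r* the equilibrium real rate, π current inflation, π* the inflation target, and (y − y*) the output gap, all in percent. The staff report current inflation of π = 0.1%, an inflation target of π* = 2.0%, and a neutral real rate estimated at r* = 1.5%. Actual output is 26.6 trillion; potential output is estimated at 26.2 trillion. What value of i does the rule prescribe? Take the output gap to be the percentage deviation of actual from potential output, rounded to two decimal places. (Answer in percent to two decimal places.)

2.23%

Output gap = 100 × (26.6 − 26.2) / 26.2 = 1.53%.
i = 1.50 + 0.10 + 0.54 × (0.10 − 2.00) + 1.08 × 1.53
   = 1.50 + 0.1 − 1.026 + 1.6524 = 2.23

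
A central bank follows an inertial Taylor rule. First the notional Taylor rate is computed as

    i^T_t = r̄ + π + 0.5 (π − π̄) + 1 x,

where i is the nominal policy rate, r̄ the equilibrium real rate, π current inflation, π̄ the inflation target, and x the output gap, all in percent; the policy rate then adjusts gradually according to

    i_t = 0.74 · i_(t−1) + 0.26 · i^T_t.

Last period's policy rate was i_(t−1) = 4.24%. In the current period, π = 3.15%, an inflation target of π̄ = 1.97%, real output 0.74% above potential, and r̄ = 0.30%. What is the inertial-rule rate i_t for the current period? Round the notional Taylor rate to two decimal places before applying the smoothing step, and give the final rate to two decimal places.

Output 0.74% above potential → x = 0.74.
i^T_t = 0.30 + 3.15 + 0.5 × (3.15 − 1.97) + 1 × 0.74
   = 0.30 + 3.15 + 0.59 + 0.74 = 4.78
i_t = 0.74 × 4.24 + 0.26 × 4.78 = 3.1376 + 1.2428 = 4.38

4.38%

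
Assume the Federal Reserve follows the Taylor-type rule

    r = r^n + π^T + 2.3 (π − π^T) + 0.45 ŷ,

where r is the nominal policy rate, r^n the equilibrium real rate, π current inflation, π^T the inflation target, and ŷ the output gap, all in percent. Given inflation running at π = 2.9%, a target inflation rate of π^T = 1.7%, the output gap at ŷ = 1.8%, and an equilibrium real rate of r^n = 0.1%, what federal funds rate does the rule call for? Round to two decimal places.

r = 0.1 + 1.7 + 2.3 × (2.9 − 1.7) + 0.45 × 1.8
   = 0.1 + 1.7 + 2.76 + 0.81 = 5.37

5.37%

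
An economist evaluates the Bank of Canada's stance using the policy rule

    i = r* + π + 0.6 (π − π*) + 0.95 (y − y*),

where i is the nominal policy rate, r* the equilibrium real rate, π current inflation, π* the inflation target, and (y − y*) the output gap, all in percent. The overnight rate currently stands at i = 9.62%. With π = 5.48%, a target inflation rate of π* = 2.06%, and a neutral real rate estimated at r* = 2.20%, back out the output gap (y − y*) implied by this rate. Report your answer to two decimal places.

-0.12%

0.95 (y − y*) = 9.62 − 2.20 − 5.48 − 0.6 × (5.48 − 2.06) = -0.112
(y − y*) = -0.112 / 0.95 = -0.12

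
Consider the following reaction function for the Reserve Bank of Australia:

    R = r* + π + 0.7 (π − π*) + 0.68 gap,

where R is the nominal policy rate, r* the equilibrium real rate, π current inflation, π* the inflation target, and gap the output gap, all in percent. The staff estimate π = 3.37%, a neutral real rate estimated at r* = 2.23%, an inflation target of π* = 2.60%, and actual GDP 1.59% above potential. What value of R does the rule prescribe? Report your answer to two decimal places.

Output 1.59% above potential → gap = 1.59.
R = 2.23 + 3.37 + 0.7 × (3.37 − 2.60) + 0.68 × 1.59
   = 2.23 + 3.37 + 0.539 + 1.0812 = 7.22

7.22%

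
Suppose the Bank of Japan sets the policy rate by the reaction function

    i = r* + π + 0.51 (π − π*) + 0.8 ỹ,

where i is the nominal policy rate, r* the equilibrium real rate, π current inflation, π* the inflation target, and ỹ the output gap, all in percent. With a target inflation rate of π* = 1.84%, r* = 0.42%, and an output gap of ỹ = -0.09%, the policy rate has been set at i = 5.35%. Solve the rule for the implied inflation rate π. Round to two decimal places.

3.93%

Collecting π: i = r* + (1 + 0.51) π − 0.51 π* + 0.8 ỹ
1.51 π = 5.35 − 0.42 + 0.51 × 1.84 − 0.8 × (-0.09) = 5.9404
π = 5.9404 / 1.51 = 3.93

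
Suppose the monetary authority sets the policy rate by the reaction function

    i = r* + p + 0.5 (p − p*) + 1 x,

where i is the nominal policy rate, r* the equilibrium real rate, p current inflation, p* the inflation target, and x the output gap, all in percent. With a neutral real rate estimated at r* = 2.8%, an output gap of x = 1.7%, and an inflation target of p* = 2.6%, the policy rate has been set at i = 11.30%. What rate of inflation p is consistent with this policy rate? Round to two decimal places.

Collecting p: i = r* + (1 + 0.5) p − 0.5 p* + 1 x
1.5 p = 11.30 − 2.8 + 0.5 × 2.6 − 1 × 1.7 = 8.1
p = 8.1 / 1.5 = 5.40

5.40%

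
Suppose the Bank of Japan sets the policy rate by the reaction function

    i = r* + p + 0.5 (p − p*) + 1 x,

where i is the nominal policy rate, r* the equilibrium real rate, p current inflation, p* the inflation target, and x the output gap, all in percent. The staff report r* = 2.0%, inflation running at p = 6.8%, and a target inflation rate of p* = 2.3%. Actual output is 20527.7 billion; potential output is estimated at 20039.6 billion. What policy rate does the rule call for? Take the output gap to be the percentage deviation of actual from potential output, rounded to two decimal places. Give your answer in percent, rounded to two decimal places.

Output gap = 100 × (20527.7 − 20039.6) / 20039.6 = 2.44%.
i = 2.00 + 6.80 + 0.5 × (6.80 − 2.30) + 1 × 2.44
   = 2.00 + 6.8 + 2.25 + 2.44 = 13.49

13.49%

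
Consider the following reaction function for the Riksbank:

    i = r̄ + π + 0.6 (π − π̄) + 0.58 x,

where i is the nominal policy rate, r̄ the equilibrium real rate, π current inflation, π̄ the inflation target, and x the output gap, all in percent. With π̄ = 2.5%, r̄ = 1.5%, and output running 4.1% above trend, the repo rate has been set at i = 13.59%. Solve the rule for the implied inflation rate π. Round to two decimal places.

Output 4.1% above potential → x = 4.1.
Collecting π: i = r̄ + (1 + 0.6) π − 0.6 π̄ + 0.58 x
1.6 π = 13.59 − 1.5 + 0.6 × 2.5 − 0.58 × 4.1 = 11.212
π = 11.212 / 1.6 = 7.01

7.01%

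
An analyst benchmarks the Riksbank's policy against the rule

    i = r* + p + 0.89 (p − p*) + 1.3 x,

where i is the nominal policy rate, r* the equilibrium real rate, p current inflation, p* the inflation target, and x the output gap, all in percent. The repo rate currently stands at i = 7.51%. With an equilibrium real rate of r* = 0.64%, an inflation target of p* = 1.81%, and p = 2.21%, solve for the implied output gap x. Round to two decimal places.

3.31%

1.3 x = 7.51 − 0.64 − 2.21 − 0.89 × (2.21 − 1.81) = 4.304
x = 4.304 / 1.3 = 3.31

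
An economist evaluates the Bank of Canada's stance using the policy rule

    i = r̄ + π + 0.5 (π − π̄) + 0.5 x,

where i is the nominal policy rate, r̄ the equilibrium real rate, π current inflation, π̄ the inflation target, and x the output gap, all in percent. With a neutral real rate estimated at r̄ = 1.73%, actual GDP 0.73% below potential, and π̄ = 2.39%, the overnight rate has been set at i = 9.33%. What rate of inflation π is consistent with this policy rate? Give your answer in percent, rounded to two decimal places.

Output 0.73% below potential → x = -0.73.
Collecting π: i = r̄ + (1 + 0.5) π − 0.5 π̄ + 0.5 x
1.5 π = 9.33 − 1.73 + 0.5 × 2.39 − 0.5 × (-0.73) = 9.16
π = 9.16 / 1.5 = 6.11

6.11%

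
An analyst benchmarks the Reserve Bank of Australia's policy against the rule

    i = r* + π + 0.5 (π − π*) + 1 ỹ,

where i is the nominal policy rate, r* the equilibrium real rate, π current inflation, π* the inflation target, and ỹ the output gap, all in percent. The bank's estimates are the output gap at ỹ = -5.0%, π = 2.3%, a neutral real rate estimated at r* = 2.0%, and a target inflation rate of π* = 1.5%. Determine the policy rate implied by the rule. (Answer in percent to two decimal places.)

i = 2.0 + 2.3 + 0.5 × (2.3 − 1.5) + 1 × (-5.0)
   = 2.0 + 2.3 + 0.4 − 5 = -0.30

-0.30%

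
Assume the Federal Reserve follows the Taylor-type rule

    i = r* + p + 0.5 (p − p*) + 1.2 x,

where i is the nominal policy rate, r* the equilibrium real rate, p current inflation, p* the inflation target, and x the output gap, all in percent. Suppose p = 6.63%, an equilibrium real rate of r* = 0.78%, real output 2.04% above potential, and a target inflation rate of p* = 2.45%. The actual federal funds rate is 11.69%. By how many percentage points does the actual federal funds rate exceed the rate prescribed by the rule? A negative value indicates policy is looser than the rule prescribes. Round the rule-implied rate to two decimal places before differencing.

-0.26 pp

Output 2.04% above potential → x = 2.04.
i = 0.78 + 6.63 + 0.5 × (6.63 − 2.45) + 1.2 × 2.04
   = 0.78 + 6.63 + 2.09 + 2.448 = 11.95
Deviation = 11.69 − 11.95 = -0.26 pp.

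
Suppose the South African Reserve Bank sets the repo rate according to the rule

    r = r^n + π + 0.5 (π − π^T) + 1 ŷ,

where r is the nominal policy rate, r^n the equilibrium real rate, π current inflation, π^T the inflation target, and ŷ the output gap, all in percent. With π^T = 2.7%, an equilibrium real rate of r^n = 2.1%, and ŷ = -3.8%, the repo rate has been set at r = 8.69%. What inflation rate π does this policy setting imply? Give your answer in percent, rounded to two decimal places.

7.83%

Collecting π: r = r^n + (1 + 0.5) π − 0.5 π^T + 1 ŷ
1.5 π = 8.69 − 2.1 + 0.5 × 2.7 − 1 × (-3.8) = 11.74
π = 11.74 / 1.5 = 7.83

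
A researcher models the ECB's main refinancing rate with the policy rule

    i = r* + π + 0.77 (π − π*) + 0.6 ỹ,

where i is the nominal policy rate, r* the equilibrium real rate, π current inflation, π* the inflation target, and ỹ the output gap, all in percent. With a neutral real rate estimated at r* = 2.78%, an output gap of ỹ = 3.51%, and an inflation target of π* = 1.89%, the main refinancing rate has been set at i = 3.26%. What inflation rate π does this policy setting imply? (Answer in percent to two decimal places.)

Collecting π: i = r* + (1 + 0.77) π − 0.77 π* + 0.6 ỹ
1.77 π = 3.26 − 2.78 + 0.77 × 1.89 − 0.6 × 3.51 = -0.1707
π = -0.1707 / 1.77 = -0.10

-0.10%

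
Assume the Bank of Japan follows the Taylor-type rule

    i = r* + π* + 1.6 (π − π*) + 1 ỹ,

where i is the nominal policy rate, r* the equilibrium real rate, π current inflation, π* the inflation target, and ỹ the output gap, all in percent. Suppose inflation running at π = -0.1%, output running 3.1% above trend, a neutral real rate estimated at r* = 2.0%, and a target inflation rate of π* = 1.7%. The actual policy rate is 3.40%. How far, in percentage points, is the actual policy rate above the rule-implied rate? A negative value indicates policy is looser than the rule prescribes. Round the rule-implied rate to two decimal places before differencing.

Output 3.1% above potential → ỹ = 3.1.
i = 2.0 + 1.7 + 1.6 × (-0.1 − 1.7) + 1 × 3.1
   = 2.0 + 1.7 − 2.88 + 3.1 = 3.92
Deviation = 3.40 − 3.92 = -0.52 pp.

-0.52 pp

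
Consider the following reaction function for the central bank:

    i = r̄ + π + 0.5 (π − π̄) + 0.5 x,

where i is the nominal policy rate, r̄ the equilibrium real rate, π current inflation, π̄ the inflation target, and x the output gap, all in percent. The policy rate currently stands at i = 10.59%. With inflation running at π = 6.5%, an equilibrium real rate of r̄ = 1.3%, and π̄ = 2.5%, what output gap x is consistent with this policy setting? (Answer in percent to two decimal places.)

0.5 x = 10.59 − 1.3 − 6.5 − 0.5 × (6.5 − 2.5) = 0.79
x = 0.79 / 0.5 = 1.58

1.58%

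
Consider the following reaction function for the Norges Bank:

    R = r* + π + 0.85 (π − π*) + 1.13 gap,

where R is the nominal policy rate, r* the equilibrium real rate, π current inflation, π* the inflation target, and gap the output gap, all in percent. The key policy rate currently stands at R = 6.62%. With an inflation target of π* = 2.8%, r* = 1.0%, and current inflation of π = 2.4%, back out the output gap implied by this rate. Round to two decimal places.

1.13 gap = 6.62 − 1.0 − 2.4 − 0.85 × (2.4 − 2.8) = 3.56
gap = 3.56 / 1.13 = 3.15

3.15%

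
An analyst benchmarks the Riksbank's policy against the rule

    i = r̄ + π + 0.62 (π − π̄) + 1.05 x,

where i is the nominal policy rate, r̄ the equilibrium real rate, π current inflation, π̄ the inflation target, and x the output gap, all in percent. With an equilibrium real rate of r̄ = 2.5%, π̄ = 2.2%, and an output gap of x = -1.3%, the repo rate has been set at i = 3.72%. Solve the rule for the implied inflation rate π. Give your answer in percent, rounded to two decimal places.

2.44%

Collecting π: i = r̄ + (1 + 0.62) π − 0.62 π̄ + 1.05 x
1.62 π = 3.72 − 2.5 + 0.62 × 2.2 − 1.05 × (-1.3) = 3.949
π = 3.949 / 1.62 = 2.44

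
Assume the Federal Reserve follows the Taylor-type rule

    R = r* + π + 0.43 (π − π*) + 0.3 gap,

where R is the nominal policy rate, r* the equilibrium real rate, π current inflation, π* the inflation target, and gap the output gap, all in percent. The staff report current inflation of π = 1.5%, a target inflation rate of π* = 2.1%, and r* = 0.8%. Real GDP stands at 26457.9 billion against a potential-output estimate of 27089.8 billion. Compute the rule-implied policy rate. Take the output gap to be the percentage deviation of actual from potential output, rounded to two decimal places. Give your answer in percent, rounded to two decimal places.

Output gap = 100 × (26457.9 − 27089.8) / 27089.8 = -2.33%.
R = 0.80 + 1.50 + 0.43 × (1.50 − 2.10) + 0.3 × (-2.33)
   = 0.80 + 1.5 − 0.258 − 0.699 = 1.34

1.34%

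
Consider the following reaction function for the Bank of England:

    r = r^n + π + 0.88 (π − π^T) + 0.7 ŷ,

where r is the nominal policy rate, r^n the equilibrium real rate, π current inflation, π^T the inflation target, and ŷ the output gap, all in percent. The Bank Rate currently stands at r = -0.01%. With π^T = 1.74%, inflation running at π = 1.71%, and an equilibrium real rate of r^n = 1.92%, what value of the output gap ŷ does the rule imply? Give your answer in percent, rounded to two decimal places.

0.7 ŷ = -0.01 − 1.92 − 1.71 − 0.88 × (1.71 − 1.74) = -3.6136
ŷ = -3.6136 / 0.7 = -5.16

-5.16%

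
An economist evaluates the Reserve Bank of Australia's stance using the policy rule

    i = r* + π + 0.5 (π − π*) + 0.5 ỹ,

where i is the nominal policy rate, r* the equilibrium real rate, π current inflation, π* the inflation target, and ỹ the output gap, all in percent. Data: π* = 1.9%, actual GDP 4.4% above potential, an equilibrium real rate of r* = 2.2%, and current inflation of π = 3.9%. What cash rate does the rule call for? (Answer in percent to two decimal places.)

Output 4.4% above potential → ỹ = 4.4.
i = 2.2 + 3.9 + 0.5 × (3.9 − 1.9) + 0.5 × 4.4
   = 2.2 + 3.9 + 1 + 2.2 = 9.30

9.30%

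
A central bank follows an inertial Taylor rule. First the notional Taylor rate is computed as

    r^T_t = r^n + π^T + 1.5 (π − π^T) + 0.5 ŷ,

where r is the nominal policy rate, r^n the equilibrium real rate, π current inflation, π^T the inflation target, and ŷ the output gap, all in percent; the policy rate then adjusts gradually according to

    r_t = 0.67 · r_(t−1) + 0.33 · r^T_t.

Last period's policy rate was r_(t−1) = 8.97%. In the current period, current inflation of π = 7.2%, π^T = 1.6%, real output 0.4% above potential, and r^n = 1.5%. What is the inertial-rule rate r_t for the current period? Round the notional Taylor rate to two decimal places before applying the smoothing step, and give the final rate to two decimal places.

9.87%

Output 0.4% above potential → ŷ = 0.4.
r^T_t = 1.5 + 1.6 + 1.5 × (7.2 − 1.6) + 0.5 × 0.4
   = 1.5 + 1.6 + 8.4 + 0.2 = 11.70
r_t = 0.67 × 8.97 + 0.33 × 11.70 = 6.0099 + 3.861 = 9.87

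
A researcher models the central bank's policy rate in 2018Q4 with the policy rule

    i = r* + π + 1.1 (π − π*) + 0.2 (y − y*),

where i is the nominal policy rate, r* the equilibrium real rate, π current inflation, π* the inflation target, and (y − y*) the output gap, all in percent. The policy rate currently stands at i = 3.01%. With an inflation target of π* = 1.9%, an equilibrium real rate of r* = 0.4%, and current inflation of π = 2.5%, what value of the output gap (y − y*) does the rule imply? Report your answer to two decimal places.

-2.75%

0.2 (y − y*) = 3.01 − 0.4 − 2.5 − 1.1 × (2.5 − 1.9) = -0.55
(y − y*) = -0.55 / 0.2 = -2.75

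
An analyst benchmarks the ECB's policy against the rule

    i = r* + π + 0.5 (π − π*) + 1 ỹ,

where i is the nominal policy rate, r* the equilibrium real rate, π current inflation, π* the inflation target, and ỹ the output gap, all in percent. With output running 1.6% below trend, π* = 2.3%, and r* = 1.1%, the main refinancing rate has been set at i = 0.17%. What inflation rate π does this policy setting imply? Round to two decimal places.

Output 1.6% below potential → ỹ = -1.6.
Collecting π: i = r* + (1 + 0.5) π − 0.5 π* + 1 ỹ
1.5 π = 0.17 − 1.1 + 0.5 × 2.3 − 1 × (-1.6) = 1.82
π = 1.82 / 1.5 = 1.21

1.21%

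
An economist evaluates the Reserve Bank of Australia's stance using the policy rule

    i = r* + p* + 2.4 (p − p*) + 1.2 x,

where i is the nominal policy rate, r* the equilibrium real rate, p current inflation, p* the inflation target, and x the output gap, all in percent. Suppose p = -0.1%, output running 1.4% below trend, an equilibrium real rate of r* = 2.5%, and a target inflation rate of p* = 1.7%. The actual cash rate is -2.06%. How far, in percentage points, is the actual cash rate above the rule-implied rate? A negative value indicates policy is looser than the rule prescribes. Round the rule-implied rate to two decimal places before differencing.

Output 1.4% below potential → x = -1.4.
i = 2.5 + 1.7 + 2.4 × (-0.1 − 1.7) + 1.2 × (-1.4)
   = 2.5 + 1.7 − 4.32 − 1.68 = -1.80
Deviation = -2.06 − (-1.80) = -0.26 pp.

-0.26 pp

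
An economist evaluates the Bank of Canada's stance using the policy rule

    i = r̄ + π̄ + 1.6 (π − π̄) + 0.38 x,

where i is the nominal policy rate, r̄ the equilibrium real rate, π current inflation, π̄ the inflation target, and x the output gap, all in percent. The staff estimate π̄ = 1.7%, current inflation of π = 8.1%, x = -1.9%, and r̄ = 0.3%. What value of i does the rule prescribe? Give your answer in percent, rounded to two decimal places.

11.52%

i = 0.3 + 1.7 + 1.6 × (8.1 − 1.7) + 0.38 × (-1.9)
   = 0.3 + 1.7 + 10.24 − 0.722 = 11.52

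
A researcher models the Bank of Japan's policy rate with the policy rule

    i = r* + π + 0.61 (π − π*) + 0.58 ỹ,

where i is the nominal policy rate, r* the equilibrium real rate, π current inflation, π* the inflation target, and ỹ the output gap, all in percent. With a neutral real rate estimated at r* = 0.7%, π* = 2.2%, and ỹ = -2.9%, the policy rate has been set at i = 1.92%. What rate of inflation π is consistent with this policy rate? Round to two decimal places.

2.64%

Collecting π: i = r* + (1 + 0.61) π − 0.61 π* + 0.58 ỹ
1.61 π = 1.92 − 0.7 + 0.61 × 2.2 − 0.58 × (-2.9) = 4.244
π = 4.244 / 1.61 = 2.64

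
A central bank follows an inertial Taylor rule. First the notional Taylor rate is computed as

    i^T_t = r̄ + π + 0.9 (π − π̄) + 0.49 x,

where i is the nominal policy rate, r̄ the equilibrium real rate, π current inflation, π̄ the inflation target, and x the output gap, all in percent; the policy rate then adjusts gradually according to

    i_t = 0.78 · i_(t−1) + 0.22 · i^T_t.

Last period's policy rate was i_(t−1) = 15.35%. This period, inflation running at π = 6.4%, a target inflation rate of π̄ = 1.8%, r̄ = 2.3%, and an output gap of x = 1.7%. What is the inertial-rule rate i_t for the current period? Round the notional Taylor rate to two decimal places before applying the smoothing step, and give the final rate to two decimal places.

14.98%

i^T_t = 2.3 + 6.4 + 0.9 × (6.4 − 1.8) + 0.49 × 1.7
   = 2.3 + 6.4 + 4.14 + 0.833 = 13.67
i_t = 0.78 × 15.35 + 0.22 × 13.67 = 11.973 + 3.0074 = 14.98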